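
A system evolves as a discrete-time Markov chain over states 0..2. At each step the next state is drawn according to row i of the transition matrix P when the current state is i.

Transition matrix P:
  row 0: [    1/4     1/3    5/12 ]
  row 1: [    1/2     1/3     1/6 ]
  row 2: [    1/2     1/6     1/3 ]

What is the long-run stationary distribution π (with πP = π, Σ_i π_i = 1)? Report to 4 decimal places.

Balance equations π_j = Σ_i π_i·P[i][j]:
  π_0 = 1/4·π_0 + 1/2·π_1 + 1/2·π_2
  π_1 = 1/3·π_0 + 1/3·π_1 + 1/6·π_2
  normalize: π_0 + π_1 + π_2 = 1
Solving the linear system gives exactly π = [2/5, 7/25, 8/25].

π = [0.4000, 0.2800, 0.3200]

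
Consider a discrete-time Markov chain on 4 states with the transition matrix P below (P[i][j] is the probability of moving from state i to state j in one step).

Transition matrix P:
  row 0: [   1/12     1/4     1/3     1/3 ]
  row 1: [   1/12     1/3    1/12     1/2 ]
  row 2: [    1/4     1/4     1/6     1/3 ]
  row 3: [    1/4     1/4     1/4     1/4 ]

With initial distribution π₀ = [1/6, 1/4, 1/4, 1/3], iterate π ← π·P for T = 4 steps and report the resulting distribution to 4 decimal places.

t=0: π = [0.1667, 0.2500, 0.2500, 0.3333]
t=1: π = [0.1806, 0.2708, 0.2014, 0.3472]
t=2: π = [0.1748, 0.2726, 0.2031, 0.3495]
t=3: π = [0.1754, 0.2727, 0.2022, 0.3496]
t=4: π = [0.1753, 0.2727, 0.2023, 0.3496]

π = [0.1753, 0.2727, 0.2023, 0.3496]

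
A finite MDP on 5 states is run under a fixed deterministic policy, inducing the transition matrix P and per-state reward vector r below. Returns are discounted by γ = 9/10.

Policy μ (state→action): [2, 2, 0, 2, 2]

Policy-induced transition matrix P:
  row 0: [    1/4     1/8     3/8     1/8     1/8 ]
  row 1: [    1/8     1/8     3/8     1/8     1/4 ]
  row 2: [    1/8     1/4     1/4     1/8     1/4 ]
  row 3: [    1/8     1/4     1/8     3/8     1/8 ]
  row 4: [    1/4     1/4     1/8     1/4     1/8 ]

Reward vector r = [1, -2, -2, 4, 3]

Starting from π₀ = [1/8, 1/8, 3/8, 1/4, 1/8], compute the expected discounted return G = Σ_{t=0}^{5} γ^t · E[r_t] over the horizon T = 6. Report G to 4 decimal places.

t=0: π = [0.1250, 0.1250, 0.3750, 0.2500, 0.1250], E[r] = 0.5000, γ^t·E[r] = 0.500000, running G = 0.500000
t=1: π = [0.1563, 0.2188, 0.2344, 0.2031, 0.1875], E[r] = 0.6250, γ^t·E[r] = 0.562500, running G = 1.062500
t=2: π = [0.1680, 0.2031, 0.2480, 0.1992, 0.1816], E[r] = 0.6074, γ^t·E[r] = 0.492012, running G = 1.554512
t=3: π = [0.1687, 0.2036, 0.2488, 0.1975, 0.1814], E[r] = 0.5981, γ^t·E[r] = 0.436047, running G = 1.990559
t=4: π = [0.1688, 0.2035, 0.2492, 0.1971, 0.1815], E[r] = 0.5963, γ^t·E[r] = 0.391261, running G = 2.381820
t=5: π = [0.1688, 0.2035, 0.2492, 0.1970, 0.1816], E[r] = 0.5960, γ^t·E[r] = 0.351935, running G = 2.733755

G = 2.7338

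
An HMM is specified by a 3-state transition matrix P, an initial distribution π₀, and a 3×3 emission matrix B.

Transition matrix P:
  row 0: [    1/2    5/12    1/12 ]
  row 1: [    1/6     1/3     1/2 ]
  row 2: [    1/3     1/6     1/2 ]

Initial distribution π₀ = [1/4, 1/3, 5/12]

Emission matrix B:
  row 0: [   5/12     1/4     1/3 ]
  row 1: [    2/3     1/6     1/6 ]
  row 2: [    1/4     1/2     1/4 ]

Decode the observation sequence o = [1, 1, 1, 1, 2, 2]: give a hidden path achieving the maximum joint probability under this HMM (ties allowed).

path = [2, 2, 2, 2, 0, 0]

t=0: δ = [6.250e-02, 5.556e-02, 2.083e-01]  (obs o_0=1)
t=1: δ = [1.736e-02, 5.787e-03, 5.208e-02]  ψ = [2, 2, 2]  (obs o_1=1)
t=2: δ = [4.340e-03, 1.447e-03, 1.302e-02]  ψ = [2, 2, 2]  (obs o_2=1)
t=3: δ = [1.085e-03, 3.617e-04, 3.255e-03]  ψ = [2, 2, 2]  (obs o_3=1)
t=4: δ = [3.617e-04, 9.042e-05, 4.069e-04]  ψ = [2, 2, 2]  (obs o_4=2)
t=5: δ = [6.028e-05, 2.512e-05, 5.086e-05]  ψ = [0, 0, 2]  (obs o_5=2)
backtrack: best end state = 0; path = [2, 2, 2, 2, 0, 0]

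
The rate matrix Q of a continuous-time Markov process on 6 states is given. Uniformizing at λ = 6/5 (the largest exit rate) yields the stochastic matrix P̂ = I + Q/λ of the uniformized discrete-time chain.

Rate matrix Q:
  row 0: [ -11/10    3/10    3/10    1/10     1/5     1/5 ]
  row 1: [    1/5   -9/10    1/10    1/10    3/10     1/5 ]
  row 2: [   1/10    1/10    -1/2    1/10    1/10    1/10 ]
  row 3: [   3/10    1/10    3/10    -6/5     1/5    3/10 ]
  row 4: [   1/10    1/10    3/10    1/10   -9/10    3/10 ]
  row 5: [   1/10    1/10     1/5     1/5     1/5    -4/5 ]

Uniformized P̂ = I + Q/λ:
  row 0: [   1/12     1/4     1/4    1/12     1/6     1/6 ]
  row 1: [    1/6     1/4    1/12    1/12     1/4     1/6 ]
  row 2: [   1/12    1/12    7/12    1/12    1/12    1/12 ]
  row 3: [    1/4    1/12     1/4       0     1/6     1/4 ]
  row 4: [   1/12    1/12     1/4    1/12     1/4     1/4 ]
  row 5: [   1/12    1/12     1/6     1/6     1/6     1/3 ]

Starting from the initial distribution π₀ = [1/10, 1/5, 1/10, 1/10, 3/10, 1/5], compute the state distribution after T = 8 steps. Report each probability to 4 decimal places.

t=0: π = [0.1000, 0.2000, 0.1000, 0.1000, 0.3000, 0.2000]
t=1: π = [0.1167, 0.1333, 0.2333, 0.0917, 0.2000, 0.2250]
t=2: π = [0.1097, 0.1250, 0.2868, 0.0944, 0.1750, 0.2090]
t=3: π = [0.1095, 0.1225, 0.3073, 0.0929, 0.1678, 0.2001]
t=4: π = [0.1090, 0.1220, 0.3154, 0.0923, 0.1652, 0.1961]
t=5: π = [0.1089, 0.1218, 0.3184, 0.0920, 0.1643, 0.1945]
t=6: π = [0.1088, 0.1218, 0.3196, 0.0919, 0.1640, 0.1939]
t=7: π = [0.1088, 0.1218, 0.3201, 0.0918, 0.1638, 0.1937]
t=8: π = [0.1088, 0.1218, 0.3203, 0.0918, 0.1638, 0.1936]

π = [0.1088, 0.1218, 0.3203, 0.0918, 0.1638, 0.1936]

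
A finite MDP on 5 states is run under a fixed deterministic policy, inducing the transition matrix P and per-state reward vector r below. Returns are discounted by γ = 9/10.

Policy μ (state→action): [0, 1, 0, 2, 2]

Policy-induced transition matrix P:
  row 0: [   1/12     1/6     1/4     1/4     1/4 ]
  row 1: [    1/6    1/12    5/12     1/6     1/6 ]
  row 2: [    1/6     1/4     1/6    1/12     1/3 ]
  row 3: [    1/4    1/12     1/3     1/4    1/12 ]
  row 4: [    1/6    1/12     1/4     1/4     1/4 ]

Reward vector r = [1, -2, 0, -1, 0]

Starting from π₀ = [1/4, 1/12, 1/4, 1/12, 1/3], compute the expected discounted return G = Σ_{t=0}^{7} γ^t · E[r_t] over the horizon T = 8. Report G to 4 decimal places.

G = -1.4726

t=0: π = [0.2500, 0.0833, 0.2500, 0.0833, 0.3333], E[r] = 0.0000, γ^t·E[r] = 0.000000, running G = 0.000000
t=1: π = [0.1528, 0.1458, 0.2500, 0.2014, 0.2500], E[r] = -0.3403, γ^t·E[r] = -0.306250, running G = -0.306250
t=2: π = [0.1707, 0.1377, 0.2703, 0.1962, 0.2251], E[r] = -0.3009, γ^t·E[r] = -0.243750, running G = -0.550000
t=3: π = [0.1688, 0.1426, 0.2668, 0.1935, 0.2283], E[r] = -0.3099, γ^t·E[r] = -0.225914, running G = -0.775914
t=4: π = [0.1687, 0.1419, 0.2677, 0.1937, 0.2281], E[r] = -0.3087, γ^t·E[r] = -0.202508, running G = -0.978422
t=5: π = [0.1687, 0.1420, 0.2675, 0.1936, 0.2282], E[r] = -0.3088, γ^t·E[r] = -0.182362, running G = -1.160784
t=6: π = [0.1687, 0.1420, 0.2675, 0.1936, 0.2282], E[r] = -0.3088, γ^t·E[r] = -0.164110, running G = -1.324893
t=7: π = [0.1687, 0.1420, 0.2675, 0.1936, 0.2282], E[r] = -0.3088, γ^t·E[r] = -0.147701, running G = -1.472594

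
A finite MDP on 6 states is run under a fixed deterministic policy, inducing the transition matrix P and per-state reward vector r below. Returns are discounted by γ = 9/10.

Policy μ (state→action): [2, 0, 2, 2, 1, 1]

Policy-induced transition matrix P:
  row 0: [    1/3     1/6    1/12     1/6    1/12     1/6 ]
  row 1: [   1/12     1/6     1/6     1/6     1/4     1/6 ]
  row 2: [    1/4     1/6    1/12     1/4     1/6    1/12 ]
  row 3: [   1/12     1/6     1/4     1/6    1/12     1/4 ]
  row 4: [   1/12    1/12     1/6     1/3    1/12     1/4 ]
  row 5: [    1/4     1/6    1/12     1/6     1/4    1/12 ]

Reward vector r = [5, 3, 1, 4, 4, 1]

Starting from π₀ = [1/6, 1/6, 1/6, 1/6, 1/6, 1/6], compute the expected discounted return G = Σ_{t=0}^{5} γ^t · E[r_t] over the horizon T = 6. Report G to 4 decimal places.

t=0: π = [0.1667, 0.1667, 0.1667, 0.1667, 0.1667, 0.1667], E[r] = 3.0000, γ^t·E[r] = 3.000000, running G = 3.000000
t=1: π = [0.1806, 0.1528, 0.1389, 0.2083, 0.1528, 0.1667], E[r] = 3.1111, γ^t·E[r] = 2.800000, running G = 5.800000
t=2: π = [0.1794, 0.1539, 0.1435, 0.2037, 0.1481, 0.1713], E[r] = 3.0810, γ^t·E[r] = 2.495625, running G = 8.295625
t=3: π = [0.1807, 0.1543, 0.1425, 0.2033, 0.1495, 0.1698], E[r] = 3.0897, γ^t·E[r] = 2.252391, running G = 10.548016
t=4: π = [0.1805, 0.1542, 0.1425, 0.2035, 0.1492, 0.1701], E[r] = 3.0886, γ^t·E[r] = 2.026403, running G = 12.574418
t=5: π = [0.1806, 0.1542, 0.1425, 0.2034, 0.1493, 0.1700], E[r] = 3.0887, γ^t·E[r] = 1.823863, running G = 14.398281

G = 14.3983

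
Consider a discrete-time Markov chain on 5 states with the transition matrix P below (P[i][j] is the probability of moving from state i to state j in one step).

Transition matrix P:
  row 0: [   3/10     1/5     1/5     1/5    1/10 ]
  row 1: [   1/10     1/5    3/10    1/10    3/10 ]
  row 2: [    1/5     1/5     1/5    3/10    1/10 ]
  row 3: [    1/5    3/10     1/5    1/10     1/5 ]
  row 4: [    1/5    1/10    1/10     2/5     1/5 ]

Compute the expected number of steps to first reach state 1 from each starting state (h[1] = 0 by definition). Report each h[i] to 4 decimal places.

h = [4.7903, 0.0000, 4.7509, 4.3957, 5.2393]

First-step conditioning: h[1] = 0; for i ≠ 1, h[i] = 1 + Σ_k P[i][k]·h[k].
  h[0] = 1 + 3/10·h[0] + 1/5·h[2] + 1/5·h[3] + 1/10·h[4]
  h[2] = 1 + 1/5·h[0] + 1/5·h[2] + 3/10·h[3] + 1/10·h[4]
  h[3] = 1 + 1/5·h[0] + 1/5·h[2] + 1/10·h[3] + 1/5·h[4]
  h[4] = 1 + 1/5·h[0] + 1/10·h[2] + 2/5·h[3] + 1/5·h[4]
Solving the 4×4 linear system over states ≠ 1 gives exactly h = [9710/2027, 0, 9630/2027, 8910/2027, 10620/2027] (h[1] = 0 is the target).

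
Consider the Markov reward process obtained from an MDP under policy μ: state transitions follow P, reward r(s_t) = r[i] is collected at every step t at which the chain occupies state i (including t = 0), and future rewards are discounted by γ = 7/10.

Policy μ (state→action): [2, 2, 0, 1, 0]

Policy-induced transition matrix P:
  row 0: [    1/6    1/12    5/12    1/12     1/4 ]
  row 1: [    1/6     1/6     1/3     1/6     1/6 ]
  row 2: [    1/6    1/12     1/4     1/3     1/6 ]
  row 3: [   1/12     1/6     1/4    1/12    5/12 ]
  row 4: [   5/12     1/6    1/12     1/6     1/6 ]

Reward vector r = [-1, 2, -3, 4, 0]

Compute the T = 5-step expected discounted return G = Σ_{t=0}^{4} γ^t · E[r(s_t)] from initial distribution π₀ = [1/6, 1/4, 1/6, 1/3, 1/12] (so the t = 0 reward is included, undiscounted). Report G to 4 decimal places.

t=0: π = [0.1667, 0.2500, 0.1667, 0.3333, 0.0833], E[r] = 1.1667, γ^t·E[r] = 1.166667, running G = 1.166667
t=1: π = [0.1597, 0.1389, 0.2847, 0.1528, 0.2639], E[r] = -0.1250, γ^t·E[r] = -0.087500, running G = 1.079167
t=2: π = [0.2199, 0.1296, 0.2442, 0.1881, 0.2182], E[r] = 0.0590, γ^t·E[r] = 0.028924, running G = 1.108090
t=3: π = [0.2055, 0.1280, 0.2611, 0.1734, 0.2320], E[r] = -0.0394, γ^t·E[r] = -0.013498, running G = 1.094593
t=4: π = [0.2102, 0.1278, 0.2563, 0.1786, 0.2271], E[r] = -0.0090, γ^t·E[r] = -0.002159, running G = 1.092433

G = 1.0924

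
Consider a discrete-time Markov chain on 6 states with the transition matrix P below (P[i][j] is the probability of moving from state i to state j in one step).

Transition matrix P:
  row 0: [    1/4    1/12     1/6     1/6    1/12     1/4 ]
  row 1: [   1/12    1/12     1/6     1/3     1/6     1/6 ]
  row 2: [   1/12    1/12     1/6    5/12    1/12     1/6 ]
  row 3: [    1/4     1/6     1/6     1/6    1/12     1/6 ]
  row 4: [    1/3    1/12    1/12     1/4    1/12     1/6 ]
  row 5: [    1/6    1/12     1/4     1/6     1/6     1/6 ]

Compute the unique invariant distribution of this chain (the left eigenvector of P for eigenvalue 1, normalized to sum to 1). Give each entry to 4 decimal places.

π = [0.1977, 0.1030, 0.1730, 0.2360, 0.1072, 0.1831]

Balance equations π_j = Σ_i π_i·P[i][j]:
  π_0 = 1/4·π_0 + 1/12·π_1 + 1/12·π_2 + 1/4·π_3 + 1/3·π_4 + 1/6·π_5
  π_1 = 1/12·π_0 + 1/12·π_1 + 1/12·π_2 + 1/6·π_3 + 1/12·π_4 + 1/12·π_5
  π_2 = 1/6·π_0 + 1/6·π_1 + 1/6·π_2 + 1/6·π_3 + 1/12·π_4 + 1/4·π_5
  π_3 = 1/6·π_0 + 1/3·π_1 + 5/12·π_2 + 1/6·π_3 + 1/4·π_4 + 1/6·π_5
  π_4 = 1/12·π_0 + 1/6·π_1 + 1/12·π_2 + 1/12·π_3 + 1/12·π_4 + 1/6·π_5
  normalize: π_0 + π_1 + π_2 + π_3 + π_4 + π_5 = 1
Solving the linear system gives exactly π = [13321/67390, 5553/53912, 46633/269560, 3181/13478, 28891/269560, 49367/269560].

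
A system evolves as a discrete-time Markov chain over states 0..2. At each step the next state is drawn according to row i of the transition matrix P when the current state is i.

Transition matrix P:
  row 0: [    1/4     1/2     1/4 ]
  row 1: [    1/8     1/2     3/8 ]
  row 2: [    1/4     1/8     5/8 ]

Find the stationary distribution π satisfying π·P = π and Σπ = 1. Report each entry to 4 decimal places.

π = [0.2093, 0.3256, 0.4651]

Balance equations π_j = Σ_i π_i·P[i][j]:
  π_0 = 1/4·π_0 + 1/8·π_1 + 1/4·π_2
  π_1 = 1/2·π_0 + 1/2·π_1 + 1/8·π_2
  normalize: π_0 + π_1 + π_2 = 1
Solving the linear system gives exactly π = [9/43, 14/43, 20/43].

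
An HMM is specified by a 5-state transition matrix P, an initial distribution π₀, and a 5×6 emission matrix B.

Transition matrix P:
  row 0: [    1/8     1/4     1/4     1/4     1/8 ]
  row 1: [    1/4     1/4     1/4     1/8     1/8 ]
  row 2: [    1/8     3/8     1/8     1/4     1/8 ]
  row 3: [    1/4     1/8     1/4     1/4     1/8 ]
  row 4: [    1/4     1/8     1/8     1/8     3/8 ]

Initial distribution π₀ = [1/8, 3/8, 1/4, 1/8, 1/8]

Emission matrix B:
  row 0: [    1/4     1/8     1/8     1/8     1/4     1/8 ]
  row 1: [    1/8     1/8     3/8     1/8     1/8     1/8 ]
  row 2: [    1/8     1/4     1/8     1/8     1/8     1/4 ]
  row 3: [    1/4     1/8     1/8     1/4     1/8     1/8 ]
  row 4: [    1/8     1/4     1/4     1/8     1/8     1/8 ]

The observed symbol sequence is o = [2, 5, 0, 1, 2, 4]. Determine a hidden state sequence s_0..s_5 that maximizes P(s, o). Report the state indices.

t=0: δ = [1.562e-02, 1.406e-01, 3.125e-02, 1.562e-02, 3.125e-02]  (obs o_0=2)
t=1: δ = [4.395e-03, 4.395e-03, 8.789e-03, 2.197e-03, 2.197e-03]  ψ = [1, 1, 1, 1, 1]  (obs o_1=5)
t=2: δ = [2.747e-04, 4.120e-04, 1.373e-04, 5.493e-04, 1.373e-04]  ψ = [1, 2, 0, 2, 2]  (obs o_2=0)
t=3: δ = [1.717e-05, 1.287e-05, 3.433e-05, 1.717e-05, 1.717e-05]  ψ = [3, 1, 3, 3, 3]  (obs o_3=1)
t=4: δ = [5.364e-07, 4.828e-06, 5.364e-07, 1.073e-06, 1.609e-06]  ψ = [2, 2, 0, 2, 4]  (obs o_4=2)
t=5: δ = [3.017e-07, 1.509e-07, 1.509e-07, 7.544e-08, 7.544e-08]  ψ = [1, 1, 1, 1, 1]  (obs o_5=4)
backtrack: best end state = 0; path = [1, 2, 3, 2, 1, 0]

path = [1, 2, 3, 2, 1, 0]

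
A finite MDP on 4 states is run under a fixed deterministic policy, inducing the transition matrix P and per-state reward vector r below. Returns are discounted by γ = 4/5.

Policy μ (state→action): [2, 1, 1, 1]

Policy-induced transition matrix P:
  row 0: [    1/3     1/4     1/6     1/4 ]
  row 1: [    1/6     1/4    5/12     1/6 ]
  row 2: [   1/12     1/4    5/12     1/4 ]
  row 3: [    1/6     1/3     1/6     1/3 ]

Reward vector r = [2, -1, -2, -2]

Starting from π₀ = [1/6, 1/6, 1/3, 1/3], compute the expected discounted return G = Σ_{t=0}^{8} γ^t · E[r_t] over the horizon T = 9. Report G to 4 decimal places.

G = -4.6716

t=0: π = [0.1667, 0.1667, 0.3333, 0.3333], E[r] = -1.1667, γ^t·E[r] = -1.166667, running G = -1.166667
t=1: π = [0.1667, 0.2778, 0.2917, 0.2639], E[r] = -1.0556, γ^t·E[r] = -0.844444, running G = -2.011111
t=2: π = [0.1701, 0.2720, 0.3090, 0.2488], E[r] = -1.0475, γ^t·E[r] = -0.670370, running G = -2.681481
t=3: π = [0.1693, 0.2707, 0.3119, 0.2481], E[r] = -1.0522, γ^t·E[r] = -0.538716, running G = -3.220198
t=4: π = [0.1689, 0.2707, 0.3123, 0.2481], E[r] = -1.0538, γ^t·E[r] = -0.431631, running G = -3.651829
t=5: π = [0.1688, 0.2707, 0.3124, 0.2481], E[r] = -1.0542, γ^t·E[r] = -0.345433, running G = -3.997262
t=6: π = [0.1688, 0.2707, 0.3124, 0.2481], E[r] = -1.0543, γ^t·E[r] = -0.276371, running G = -4.273633
t=7: π = [0.1688, 0.2707, 0.3124, 0.2481], E[r] = -1.0543, γ^t·E[r] = -0.221102, running G = -4.494734
t=8: π = [0.1688, 0.2707, 0.3124, 0.2481], E[r] = -1.0543, γ^t·E[r] = -0.176882, running G = -4.671617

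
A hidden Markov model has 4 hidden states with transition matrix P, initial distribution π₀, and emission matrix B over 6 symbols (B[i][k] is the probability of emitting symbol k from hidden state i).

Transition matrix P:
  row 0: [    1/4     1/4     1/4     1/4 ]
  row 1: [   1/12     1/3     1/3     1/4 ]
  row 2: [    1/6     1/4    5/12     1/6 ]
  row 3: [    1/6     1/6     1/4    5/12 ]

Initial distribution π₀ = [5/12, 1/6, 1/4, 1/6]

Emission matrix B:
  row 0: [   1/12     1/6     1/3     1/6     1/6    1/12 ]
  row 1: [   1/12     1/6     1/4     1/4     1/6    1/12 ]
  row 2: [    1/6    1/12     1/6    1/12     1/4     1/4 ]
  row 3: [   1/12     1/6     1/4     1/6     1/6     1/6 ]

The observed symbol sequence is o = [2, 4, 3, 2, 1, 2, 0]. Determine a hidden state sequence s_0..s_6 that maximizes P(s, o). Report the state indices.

t=0: δ = [1.389e-01, 4.167e-02, 4.167e-02, 4.167e-02]  (obs o_0=2)
t=1: δ = [5.787e-03, 5.787e-03, 8.681e-03, 5.787e-03]  ψ = [0, 0, 0, 0]  (obs o_1=4)
t=2: δ = [2.411e-04, 5.425e-04, 3.014e-04, 4.019e-04]  ψ = [0, 2, 2, 3]  (obs o_2=3)
t=3: δ = [2.233e-05, 4.521e-05, 3.014e-05, 4.186e-05]  ψ = [3, 1, 1, 3]  (obs o_3=2)
t=4: δ = [1.163e-06, 2.512e-06, 1.256e-06, 2.907e-06]  ψ = [3, 1, 1, 3]  (obs o_4=1)
t=5: δ = [1.615e-07, 2.093e-07, 1.395e-07, 3.028e-07]  ψ = [3, 1, 1, 3]  (obs o_5=2)
t=6: δ = [4.206e-09, 5.814e-09, 1.262e-08, 1.051e-08]  ψ = [3, 1, 3, 3]  (obs o_6=0)
backtrack: best end state = 2; path = [0, 3, 3, 3, 3, 3, 2]

path = [0, 3, 3, 3, 3, 3, 2]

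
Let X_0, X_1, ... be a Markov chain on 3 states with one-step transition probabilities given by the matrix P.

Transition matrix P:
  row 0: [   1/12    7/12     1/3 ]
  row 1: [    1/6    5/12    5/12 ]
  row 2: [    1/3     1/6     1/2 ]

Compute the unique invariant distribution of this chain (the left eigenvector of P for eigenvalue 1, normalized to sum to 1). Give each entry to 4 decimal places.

Balance equations π_j = Σ_i π_i·P[i][j]:
  π_0 = 1/12·π_0 + 1/6·π_1 + 1/3·π_2
  π_1 = 7/12·π_0 + 5/12·π_1 + 1/6·π_2
  normalize: π_0 + π_1 + π_2 = 1
Solving the linear system gives exactly π = [32/145, 10/29, 63/145].

π = [0.2207, 0.3448, 0.4345]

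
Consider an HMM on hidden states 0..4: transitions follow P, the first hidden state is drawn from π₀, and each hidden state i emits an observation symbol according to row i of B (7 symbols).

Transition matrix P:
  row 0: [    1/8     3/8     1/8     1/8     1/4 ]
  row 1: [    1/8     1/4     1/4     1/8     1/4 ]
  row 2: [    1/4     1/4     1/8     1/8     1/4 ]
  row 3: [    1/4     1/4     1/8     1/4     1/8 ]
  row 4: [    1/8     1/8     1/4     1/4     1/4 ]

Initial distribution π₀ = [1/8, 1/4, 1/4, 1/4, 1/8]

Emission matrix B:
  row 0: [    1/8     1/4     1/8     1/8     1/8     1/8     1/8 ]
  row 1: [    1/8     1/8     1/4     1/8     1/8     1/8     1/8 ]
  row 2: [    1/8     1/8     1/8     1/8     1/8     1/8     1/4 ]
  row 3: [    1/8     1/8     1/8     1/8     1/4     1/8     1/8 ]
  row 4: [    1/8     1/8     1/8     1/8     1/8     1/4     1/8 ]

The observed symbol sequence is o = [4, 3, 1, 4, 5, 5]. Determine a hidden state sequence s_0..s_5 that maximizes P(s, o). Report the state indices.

path = [3, 3, 0, 1, 4, 4]

t=0: δ = [1.562e-02, 3.125e-02, 3.125e-02, 6.250e-02, 1.562e-02]  (obs o_0=4)
t=1: δ = [1.953e-03, 1.953e-03, 9.766e-04, 1.953e-03, 9.766e-04]  ψ = [3, 3, 1, 3, 1]  (obs o_1=3)
t=2: δ = [1.221e-04, 9.155e-05, 6.104e-05, 6.104e-05, 6.104e-05]  ψ = [3, 0, 1, 3, 0]  (obs o_2=1)
t=3: δ = [1.907e-06, 5.722e-06, 2.861e-06, 3.815e-06, 3.815e-06]  ψ = [0, 0, 1, 0, 0]  (obs o_3=4)
t=4: δ = [1.192e-07, 1.788e-07, 1.788e-07, 1.192e-07, 3.576e-07]  ψ = [3, 1, 1, 3, 1]  (obs o_4=5)
t=5: δ = [5.588e-09, 5.588e-09, 1.118e-08, 1.118e-08, 2.235e-08]  ψ = [2, 0, 4, 4, 4]  (obs o_5=5)
backtrack: best end state = 4; path = [3, 3, 0, 1, 4, 4]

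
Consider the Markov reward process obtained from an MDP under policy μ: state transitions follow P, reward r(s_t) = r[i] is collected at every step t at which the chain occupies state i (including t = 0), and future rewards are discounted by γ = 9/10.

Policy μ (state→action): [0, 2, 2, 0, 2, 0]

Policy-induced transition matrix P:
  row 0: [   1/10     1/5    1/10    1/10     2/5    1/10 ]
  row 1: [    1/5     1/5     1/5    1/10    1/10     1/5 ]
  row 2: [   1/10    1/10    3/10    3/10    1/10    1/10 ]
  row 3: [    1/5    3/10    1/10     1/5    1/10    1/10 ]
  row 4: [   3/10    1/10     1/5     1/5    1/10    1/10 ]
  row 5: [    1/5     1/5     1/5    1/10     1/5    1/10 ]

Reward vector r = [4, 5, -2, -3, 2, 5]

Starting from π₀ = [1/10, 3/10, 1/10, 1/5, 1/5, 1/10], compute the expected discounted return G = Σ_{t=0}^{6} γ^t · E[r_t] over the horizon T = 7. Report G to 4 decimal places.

t=0: π = [0.1000, 0.3000, 0.1000, 0.2000, 0.2000, 0.1000], E[r] = 2.0000, γ^t·E[r] = 2.000000, running G = 2.000000
t=1: π = [0.2000, 0.1900, 0.1800, 0.1600, 0.1400, 0.1300], E[r] = 1.8400, γ^t·E[r] = 1.656000, running G = 3.656000
t=2: π = [0.1760, 0.1840, 0.1820, 0.1660, 0.1730, 0.1190], E[r] = 1.7030, γ^t·E[r] = 1.379430, running G = 5.035430
t=3: π = [0.1815, 0.1811, 0.1840, 0.1703, 0.1647, 0.1184], E[r] = 1.6740, γ^t·E[r] = 1.220346, running G = 6.255776
t=4: π = [0.1799, 0.1822, 0.1832, 0.1703, 0.1663, 0.1181], E[r] = 1.6763, γ^t·E[r] = 1.099801, running G = 7.355577
t=5: π = [0.1803, 0.1821, 0.1833, 0.1703, 0.1658, 0.1182], E[r] = 1.6768, γ^t·E[r] = 0.990134, running G = 8.345710
t=6: π = [0.1802, 0.1821, 0.1833, 0.1703, 0.1659, 0.1182], E[r] = 1.6770, γ^t·E[r] = 0.891229, running G = 9.236940

G = 9.2369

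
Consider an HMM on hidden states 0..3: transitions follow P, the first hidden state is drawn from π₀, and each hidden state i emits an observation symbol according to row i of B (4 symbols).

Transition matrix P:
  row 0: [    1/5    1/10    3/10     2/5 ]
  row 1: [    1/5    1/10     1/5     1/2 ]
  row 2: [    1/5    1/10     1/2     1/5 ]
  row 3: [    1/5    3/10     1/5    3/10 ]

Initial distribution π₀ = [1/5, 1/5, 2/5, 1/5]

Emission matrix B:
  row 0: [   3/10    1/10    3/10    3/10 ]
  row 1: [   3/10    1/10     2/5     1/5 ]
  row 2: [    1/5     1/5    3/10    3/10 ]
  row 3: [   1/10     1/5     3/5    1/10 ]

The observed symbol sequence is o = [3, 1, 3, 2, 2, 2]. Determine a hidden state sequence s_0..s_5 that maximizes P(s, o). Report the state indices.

path = [2, 2, 2, 3, 1, 3]

t=0: δ = [6.000e-02, 4.000e-02, 1.200e-01, 2.000e-02]  (obs o_0=3)
t=1: δ = [2.400e-03, 1.200e-03, 1.200e-02, 4.800e-03]  ψ = [2, 2, 2, 0]  (obs o_1=1)
t=2: δ = [7.200e-04, 2.880e-04, 1.800e-03, 2.400e-04]  ψ = [2, 3, 2, 2]  (obs o_2=3)
t=3: δ = [1.080e-04, 7.200e-05, 2.700e-04, 2.160e-04]  ψ = [2, 2, 2, 2]  (obs o_3=2)
t=4: δ = [1.620e-05, 2.592e-05, 4.050e-05, 3.888e-05]  ψ = [2, 3, 2, 3]  (obs o_4=2)
t=5: δ = [2.430e-06, 4.666e-06, 6.075e-06, 7.776e-06]  ψ = [2, 3, 2, 1]  (obs o_5=2)
backtrack: best end state = 3; path = [2, 2, 2, 3, 1, 3]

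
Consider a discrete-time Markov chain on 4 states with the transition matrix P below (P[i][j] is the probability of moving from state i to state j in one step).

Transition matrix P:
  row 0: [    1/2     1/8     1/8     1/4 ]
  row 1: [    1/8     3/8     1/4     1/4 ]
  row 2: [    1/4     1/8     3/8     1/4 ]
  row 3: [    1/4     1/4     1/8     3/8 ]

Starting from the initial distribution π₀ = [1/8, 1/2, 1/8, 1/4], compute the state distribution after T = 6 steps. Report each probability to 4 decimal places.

t=0: π = [0.1250, 0.5000, 0.1250, 0.2500]
t=1: π = [0.2188, 0.2813, 0.2188, 0.2813]
t=2: π = [0.2695, 0.2305, 0.2148, 0.2852]
t=3: π = [0.2886, 0.2183, 0.2075, 0.2856]
t=4: π = [0.2949, 0.2153, 0.2042, 0.2857]
t=5: π = [0.2968, 0.2145, 0.2029, 0.2857]
t=6: π = [0.2974, 0.2143, 0.2026, 0.2857]

π = [0.2974, 0.2143, 0.2026, 0.2857]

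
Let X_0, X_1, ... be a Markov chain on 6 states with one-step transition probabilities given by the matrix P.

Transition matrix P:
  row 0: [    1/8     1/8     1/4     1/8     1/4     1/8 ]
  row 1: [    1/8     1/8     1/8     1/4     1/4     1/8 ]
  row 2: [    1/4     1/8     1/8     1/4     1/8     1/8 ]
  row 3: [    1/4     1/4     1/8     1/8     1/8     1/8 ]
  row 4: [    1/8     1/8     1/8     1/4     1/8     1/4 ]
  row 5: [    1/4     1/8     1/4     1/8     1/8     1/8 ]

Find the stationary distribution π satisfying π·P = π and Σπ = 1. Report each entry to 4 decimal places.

π = [0.1872, 0.1482, 0.1666, 0.1852, 0.1669, 0.1459]

Balance equations π_j = Σ_i π_i·P[i][j]:
  π_0 = 1/8·π_0 + 1/8·π_1 + 1/4·π_2 + 1/4·π_3 + 1/8·π_4 + 1/4·π_5
  π_1 = 1/8·π_0 + 1/8·π_1 + 1/8·π_2 + 1/4·π_3 + 1/8·π_4 + 1/8·π_5
  π_2 = 1/4·π_0 + 1/8·π_1 + 1/8·π_2 + 1/8·π_3 + 1/8·π_4 + 1/4·π_5
  π_3 = 1/8·π_0 + 1/4·π_1 + 1/4·π_2 + 1/8·π_3 + 1/4·π_4 + 1/8·π_5
  π_4 = 1/4·π_0 + 1/4·π_1 + 1/8·π_2 + 1/8·π_3 + 1/8·π_4 + 1/8·π_5
  normalize: π_0 + π_1 + π_2 + π_3 + π_4 + π_5 = 1
Solving the linear system gives exactly π = [1965/10496, 1555/10496, 1749/10496, 243/1312, 219/1312, 1531/10496].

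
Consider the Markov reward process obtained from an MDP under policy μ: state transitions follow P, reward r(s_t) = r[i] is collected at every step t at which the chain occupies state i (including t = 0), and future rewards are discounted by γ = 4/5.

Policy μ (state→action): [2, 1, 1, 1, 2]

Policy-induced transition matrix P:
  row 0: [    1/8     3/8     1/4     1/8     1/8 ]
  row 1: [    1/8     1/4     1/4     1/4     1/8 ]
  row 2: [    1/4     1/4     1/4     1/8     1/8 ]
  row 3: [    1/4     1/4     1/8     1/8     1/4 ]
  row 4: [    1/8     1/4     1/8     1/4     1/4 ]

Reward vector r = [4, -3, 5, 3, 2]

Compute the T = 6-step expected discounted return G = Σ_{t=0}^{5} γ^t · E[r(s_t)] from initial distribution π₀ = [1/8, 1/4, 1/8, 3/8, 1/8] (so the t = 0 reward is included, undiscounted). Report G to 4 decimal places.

G = 6.5413

t=0: π = [0.1250, 0.2500, 0.1250, 0.3750, 0.1250], E[r] = 1.7500, γ^t·E[r] = 1.750000, running G = 1.750000
t=1: π = [0.1875, 0.2656, 0.1875, 0.1719, 0.1875], E[r] = 1.7813, γ^t·E[r] = 1.425000, running G = 3.175000
t=2: π = [0.1699, 0.2734, 0.2051, 0.1816, 0.1699], E[r] = 1.7695, γ^t·E[r] = 1.132500, running G = 4.307500
t=3: π = [0.1733, 0.2712, 0.2061, 0.1804, 0.1689], E[r] = 1.7891, γ^t·E[r] = 0.916000, running G = 5.223500
t=4: π = [0.1733, 0.2717, 0.2063, 0.1800, 0.1687], E[r] = 1.7873, γ^t·E[r] = 0.732075, running G = 5.955575
t=5: π = [0.1733, 0.2717, 0.2064, 0.1800, 0.1686], E[r] = 1.7876, γ^t·E[r] = 0.585745, running G = 6.541320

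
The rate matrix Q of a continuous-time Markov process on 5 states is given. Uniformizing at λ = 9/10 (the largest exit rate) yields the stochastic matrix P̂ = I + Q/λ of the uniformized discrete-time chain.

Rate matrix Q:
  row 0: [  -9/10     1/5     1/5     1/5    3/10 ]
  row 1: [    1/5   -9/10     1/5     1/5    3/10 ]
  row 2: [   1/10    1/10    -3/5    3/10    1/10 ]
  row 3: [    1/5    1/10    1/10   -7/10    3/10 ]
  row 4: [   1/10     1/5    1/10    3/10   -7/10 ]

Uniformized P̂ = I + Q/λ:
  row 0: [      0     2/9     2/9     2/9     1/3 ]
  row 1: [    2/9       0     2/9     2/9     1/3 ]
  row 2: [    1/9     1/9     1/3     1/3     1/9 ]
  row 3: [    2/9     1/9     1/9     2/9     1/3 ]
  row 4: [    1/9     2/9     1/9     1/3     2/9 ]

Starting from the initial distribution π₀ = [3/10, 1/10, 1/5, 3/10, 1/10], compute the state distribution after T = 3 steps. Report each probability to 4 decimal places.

t=0: π = [0.3000, 0.1000, 0.2000, 0.3000, 0.1000]
t=1: π = [0.1222, 0.1444, 0.2000, 0.2556, 0.2778]
t=2: π = [0.1420, 0.1395, 0.1852, 0.2753, 0.2580]
t=3: π = [0.1414, 0.1401, 0.1835, 0.2715, 0.2635]

π = [0.1414, 0.1401, 0.1835, 0.2715, 0.2635]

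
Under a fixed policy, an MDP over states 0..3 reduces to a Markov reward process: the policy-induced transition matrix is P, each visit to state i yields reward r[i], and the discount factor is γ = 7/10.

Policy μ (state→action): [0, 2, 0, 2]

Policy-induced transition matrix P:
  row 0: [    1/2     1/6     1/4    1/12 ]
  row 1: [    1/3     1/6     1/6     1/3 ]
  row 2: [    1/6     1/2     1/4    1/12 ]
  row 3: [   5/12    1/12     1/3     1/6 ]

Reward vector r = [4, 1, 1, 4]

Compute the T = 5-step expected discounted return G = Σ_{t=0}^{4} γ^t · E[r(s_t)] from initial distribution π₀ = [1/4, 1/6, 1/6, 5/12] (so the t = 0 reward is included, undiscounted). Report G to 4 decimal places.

t=0: π = [0.2500, 0.1667, 0.1667, 0.4167], E[r] = 3.0000, γ^t·E[r] = 3.000000, running G = 3.000000
t=1: π = [0.3819, 0.1875, 0.2708, 0.1597], E[r] = 2.6250, γ^t·E[r] = 1.837500, running G = 4.837500
t=2: π = [0.3652, 0.2436, 0.2477, 0.1435], E[r] = 2.5260, γ^t·E[r] = 1.237760, running G = 6.075260
t=3: π = [0.3649, 0.2373, 0.2417, 0.1562], E[r] = 2.5632, γ^t·E[r] = 0.879186, running G = 6.954446
t=4: π = [0.3669, 0.2342, 0.2432, 0.1557], E[r] = 2.5677, γ^t·E[r] = 0.616495, running G = 7.570941

G = 7.5709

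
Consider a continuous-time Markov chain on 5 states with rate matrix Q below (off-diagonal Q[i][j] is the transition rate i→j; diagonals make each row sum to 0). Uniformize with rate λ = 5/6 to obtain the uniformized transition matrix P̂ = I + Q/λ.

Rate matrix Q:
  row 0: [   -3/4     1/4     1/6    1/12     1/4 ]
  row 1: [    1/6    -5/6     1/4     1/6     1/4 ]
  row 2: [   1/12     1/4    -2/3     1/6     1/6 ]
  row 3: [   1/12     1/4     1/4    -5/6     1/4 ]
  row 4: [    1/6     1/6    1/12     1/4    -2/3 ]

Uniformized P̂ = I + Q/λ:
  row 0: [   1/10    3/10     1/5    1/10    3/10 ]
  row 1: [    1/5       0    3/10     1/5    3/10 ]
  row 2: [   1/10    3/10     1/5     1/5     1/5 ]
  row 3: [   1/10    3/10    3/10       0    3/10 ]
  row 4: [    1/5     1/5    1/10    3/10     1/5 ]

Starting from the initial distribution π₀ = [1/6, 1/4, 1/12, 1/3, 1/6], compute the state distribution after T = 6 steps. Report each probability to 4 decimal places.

t=0: π = [0.1667, 0.2500, 0.0833, 0.3333, 0.1667]
t=1: π = [0.1417, 0.2083, 0.2417, 0.1333, 0.2750]
t=2: π = [0.1483, 0.2100, 0.2067, 0.1867, 0.2483]
t=3: π = [0.1458, 0.2122, 0.2148, 0.1727, 0.2545]
t=4: π = [0.1467, 0.2109, 0.2130, 0.1763, 0.2531]
t=5: π = [0.1464, 0.2114, 0.2134, 0.1754, 0.2534]
t=6: π = [0.1465, 0.2112, 0.2133, 0.1756, 0.2533]

π = [0.1465, 0.2112, 0.2133, 0.1756, 0.2533]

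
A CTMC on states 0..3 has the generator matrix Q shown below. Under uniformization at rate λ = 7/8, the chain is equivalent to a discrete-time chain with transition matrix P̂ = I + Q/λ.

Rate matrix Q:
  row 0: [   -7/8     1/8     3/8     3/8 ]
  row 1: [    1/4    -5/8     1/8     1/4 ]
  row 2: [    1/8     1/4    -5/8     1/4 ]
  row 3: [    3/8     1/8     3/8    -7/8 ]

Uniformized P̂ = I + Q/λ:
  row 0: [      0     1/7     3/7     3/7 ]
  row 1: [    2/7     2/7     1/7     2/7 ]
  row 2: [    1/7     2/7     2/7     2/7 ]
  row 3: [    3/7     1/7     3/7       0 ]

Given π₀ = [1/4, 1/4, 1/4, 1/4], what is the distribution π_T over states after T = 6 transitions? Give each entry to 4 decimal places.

t=0: π = [0.2500, 0.2500, 0.2500, 0.2500]
t=1: π = [0.2143, 0.2143, 0.3214, 0.2500]
t=2: π = [0.2143, 0.2194, 0.3214, 0.2449]
t=3: π = [0.2136, 0.2201, 0.3200, 0.2464]
t=4: π = [0.2142, 0.2200, 0.3200, 0.2458]
t=5: π = [0.2139, 0.2200, 0.3200, 0.2461]
t=6: π = [0.2140, 0.2200, 0.3200, 0.2460]

π = [0.2140, 0.2200, 0.3200, 0.2460]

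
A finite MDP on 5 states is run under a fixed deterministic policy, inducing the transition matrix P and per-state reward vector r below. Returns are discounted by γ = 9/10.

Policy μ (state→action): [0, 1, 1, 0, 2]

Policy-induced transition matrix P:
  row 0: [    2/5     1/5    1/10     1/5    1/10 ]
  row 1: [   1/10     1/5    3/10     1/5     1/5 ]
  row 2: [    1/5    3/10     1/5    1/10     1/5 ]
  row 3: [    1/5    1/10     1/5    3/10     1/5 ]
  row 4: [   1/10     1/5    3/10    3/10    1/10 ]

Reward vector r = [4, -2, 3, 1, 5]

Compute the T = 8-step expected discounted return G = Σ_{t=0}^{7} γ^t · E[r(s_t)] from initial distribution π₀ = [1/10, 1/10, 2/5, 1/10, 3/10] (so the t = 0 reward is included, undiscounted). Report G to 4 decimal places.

t=0: π = [0.1000, 0.1000, 0.4000, 0.1000, 0.3000], E[r] = 3.0000, γ^t·E[r] = 3.000000, running G = 3.000000
t=1: π = [0.1800, 0.2300, 0.2300, 0.2000, 0.1600], E[r] = 1.9500, γ^t·E[r] = 1.755000, running G = 4.755000
t=2: π = [0.1970, 0.2030, 0.2210, 0.2130, 0.1660], E[r] = 2.0880, γ^t·E[r] = 1.691280, running G = 6.446280
t=3: π = [0.2025, 0.2008, 0.2172, 0.2158, 0.1637], E[r] = 2.0943, γ^t·E[r] = 1.526745, running G = 7.973025
t=4: π = [0.2041, 0.2001, 0.2162, 0.2162, 0.1634], E[r] = 2.0977, γ^t·E[r] = 1.376268, running G = 9.349293
t=5: π = [0.2045, 0.2000, 0.2159, 0.2163, 0.1633], E[r] = 2.0983, γ^t·E[r] = 1.239028, running G = 10.588321
t=6: π = [0.2046, 0.2000, 0.2159, 0.2164, 0.1632], E[r] = 2.0985, γ^t·E[r] = 1.115224, running G = 11.703545
t=7: π = [0.2046, 0.2000, 0.2159, 0.2164, 0.1632], E[r] = 2.0985, γ^t·E[r] = 1.003723, running G = 12.707268

G = 12.7073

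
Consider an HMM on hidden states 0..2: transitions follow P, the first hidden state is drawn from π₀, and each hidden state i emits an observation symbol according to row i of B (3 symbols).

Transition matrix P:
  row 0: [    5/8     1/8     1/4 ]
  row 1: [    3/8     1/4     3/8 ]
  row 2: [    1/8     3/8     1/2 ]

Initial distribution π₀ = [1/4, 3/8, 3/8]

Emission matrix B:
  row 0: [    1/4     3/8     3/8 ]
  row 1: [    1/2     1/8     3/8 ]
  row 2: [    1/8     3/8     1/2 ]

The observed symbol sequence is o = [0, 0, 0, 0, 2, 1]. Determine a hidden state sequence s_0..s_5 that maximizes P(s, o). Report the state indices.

t=0: δ = [6.250e-02, 1.875e-01, 4.688e-02]  (obs o_0=0)
t=1: δ = [1.758e-02, 2.344e-02, 8.789e-03]  ψ = [1, 1, 1]  (obs o_1=0)
t=2: δ = [2.747e-03, 2.930e-03, 1.099e-03]  ψ = [0, 1, 1]  (obs o_2=0)
t=3: δ = [4.292e-04, 3.662e-04, 1.373e-04]  ψ = [0, 1, 1]  (obs o_3=0)
t=4: δ = [1.006e-04, 3.433e-05, 6.866e-05]  ψ = [0, 1, 1]  (obs o_4=2)
t=5: δ = [2.357e-05, 3.219e-06, 1.287e-05]  ψ = [0, 2, 2]  (obs o_5=1)
backtrack: best end state = 0; path = [1, 0, 0, 0, 0, 0]

path = [1, 0, 0, 0, 0, 0]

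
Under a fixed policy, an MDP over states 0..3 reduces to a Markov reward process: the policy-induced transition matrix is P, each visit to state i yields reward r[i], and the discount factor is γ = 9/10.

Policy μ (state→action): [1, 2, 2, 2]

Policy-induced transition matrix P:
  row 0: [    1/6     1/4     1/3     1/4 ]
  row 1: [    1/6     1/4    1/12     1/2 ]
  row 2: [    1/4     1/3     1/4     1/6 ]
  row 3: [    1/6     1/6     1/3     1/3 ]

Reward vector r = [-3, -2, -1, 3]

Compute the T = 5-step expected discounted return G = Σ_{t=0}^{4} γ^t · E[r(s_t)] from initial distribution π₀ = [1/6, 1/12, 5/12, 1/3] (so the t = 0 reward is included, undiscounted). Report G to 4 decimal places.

G = -1.4163

t=0: π = [0.1667, 0.0833, 0.4167, 0.3333], E[r] = -0.0833, γ^t·E[r] = -0.083333, running G = -0.083333
t=1: π = [0.2014, 0.2569, 0.2778, 0.2639], E[r] = -0.6042, γ^t·E[r] = -0.543750, running G = -0.627083
t=2: π = [0.1898, 0.2512, 0.2459, 0.3131], E[r] = -0.3785, γ^t·E[r] = -0.306563, running G = -0.933646
t=3: π = [0.1872, 0.2444, 0.2500, 0.3184], E[r] = -0.3452, γ^t·E[r] = -0.251648, running G = -1.185294
t=4: π = [0.1875, 0.2443, 0.2514, 0.3168], E[r] = -0.3521, γ^t·E[r] = -0.231032, running G = -1.416326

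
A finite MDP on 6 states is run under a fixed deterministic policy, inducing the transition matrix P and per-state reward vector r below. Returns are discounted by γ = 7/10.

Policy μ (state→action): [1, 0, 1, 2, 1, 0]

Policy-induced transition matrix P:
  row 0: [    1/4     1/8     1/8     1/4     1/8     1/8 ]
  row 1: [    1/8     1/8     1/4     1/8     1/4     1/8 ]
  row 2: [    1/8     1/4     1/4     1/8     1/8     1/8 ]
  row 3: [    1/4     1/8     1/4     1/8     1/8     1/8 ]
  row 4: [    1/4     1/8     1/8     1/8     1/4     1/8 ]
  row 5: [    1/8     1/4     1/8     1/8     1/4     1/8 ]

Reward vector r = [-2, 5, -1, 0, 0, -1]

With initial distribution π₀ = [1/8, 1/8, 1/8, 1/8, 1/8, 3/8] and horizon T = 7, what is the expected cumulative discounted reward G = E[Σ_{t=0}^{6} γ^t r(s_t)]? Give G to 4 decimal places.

t=0: π = [0.1250, 0.1250, 0.1250, 0.1250, 0.1250, 0.3750], E[r] = -0.1250, γ^t·E[r] = -0.125000, running G = -0.125000
t=1: π = [0.1719, 0.1875, 0.1719, 0.1406, 0.2031, 0.1250], E[r] = 0.2969, γ^t·E[r] = 0.207813, running G = 0.082813
t=2: π = [0.1895, 0.1621, 0.1875, 0.1465, 0.1895, 0.1250], E[r] = 0.1191, γ^t·E[r] = 0.058379, running G = 0.141191
t=3: π = [0.1907, 0.1641, 0.1870, 0.1487, 0.1846, 0.1250], E[r] = 0.1270, γ^t·E[r] = 0.043545, running G = 0.184736
t=4: π = [0.1905, 0.1640, 0.1875, 0.1488, 0.1842, 0.1250], E[r] = 0.1266, γ^t·E[r] = 0.030386, running G = 0.215123
t=5: π = [0.1904, 0.1641, 0.1875, 0.1488, 0.1842, 0.1250], E[r] = 0.1269, γ^t·E[r] = 0.021324, running G = 0.236446
t=6: π = [0.1904, 0.1641, 0.1876, 0.1488, 0.1842, 0.1250], E[r] = 0.1269, γ^t·E[r] = 0.014934, running G = 0.251380

G = 0.2514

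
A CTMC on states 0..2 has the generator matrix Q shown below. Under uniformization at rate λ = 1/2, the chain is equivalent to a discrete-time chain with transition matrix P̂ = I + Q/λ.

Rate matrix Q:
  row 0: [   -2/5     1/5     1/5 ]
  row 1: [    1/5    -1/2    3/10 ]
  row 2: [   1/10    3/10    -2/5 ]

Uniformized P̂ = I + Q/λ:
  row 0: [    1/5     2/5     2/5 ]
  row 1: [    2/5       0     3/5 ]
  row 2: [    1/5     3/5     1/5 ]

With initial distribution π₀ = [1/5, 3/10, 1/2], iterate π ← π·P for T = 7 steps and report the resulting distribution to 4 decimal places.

π = [0.2680, 0.3423, 0.3897]

t=0: π = [0.2000, 0.3000, 0.5000]
t=1: π = [0.2600, 0.3800, 0.3600]
t=2: π = [0.2760, 0.3200, 0.4040]
t=3: π = [0.2640, 0.3528, 0.3832]
t=4: π = [0.2706, 0.3355, 0.3939]
t=5: π = [0.2671, 0.3446, 0.3883]
t=6: π = [0.2689, 0.3398, 0.3913]
t=7: π = [0.2680, 0.3423, 0.3897]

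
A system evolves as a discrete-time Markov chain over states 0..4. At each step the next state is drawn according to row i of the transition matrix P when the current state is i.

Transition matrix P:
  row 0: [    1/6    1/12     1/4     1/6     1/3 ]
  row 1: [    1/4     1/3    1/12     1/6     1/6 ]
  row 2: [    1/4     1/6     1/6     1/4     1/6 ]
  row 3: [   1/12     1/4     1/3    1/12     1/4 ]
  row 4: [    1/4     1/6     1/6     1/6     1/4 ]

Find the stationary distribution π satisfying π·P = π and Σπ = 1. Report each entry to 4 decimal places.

Balance equations π_j = Σ_i π_i·P[i][j]:
  π_0 = 1/6·π_0 + 1/4·π_1 + 1/4·π_2 + 1/12·π_3 + 1/4·π_4
  π_1 = 1/12·π_0 + 1/3·π_1 + 1/6·π_2 + 1/4·π_3 + 1/6·π_4
  π_2 = 1/4·π_0 + 1/12·π_1 + 1/6·π_2 + 1/3·π_3 + 1/6·π_4
  π_3 = 1/6·π_0 + 1/6·π_1 + 1/4·π_2 + 1/12·π_3 + 1/6·π_4
  normalize: π_0 + π_1 + π_2 + π_3 + π_4 = 1
Solving the linear system gives exactly π = [1369/6685, 1313/6685, 1307/6685, 1129/6685, 1567/6685].

π = [0.2048, 0.1964, 0.1955, 0.1689, 0.2344]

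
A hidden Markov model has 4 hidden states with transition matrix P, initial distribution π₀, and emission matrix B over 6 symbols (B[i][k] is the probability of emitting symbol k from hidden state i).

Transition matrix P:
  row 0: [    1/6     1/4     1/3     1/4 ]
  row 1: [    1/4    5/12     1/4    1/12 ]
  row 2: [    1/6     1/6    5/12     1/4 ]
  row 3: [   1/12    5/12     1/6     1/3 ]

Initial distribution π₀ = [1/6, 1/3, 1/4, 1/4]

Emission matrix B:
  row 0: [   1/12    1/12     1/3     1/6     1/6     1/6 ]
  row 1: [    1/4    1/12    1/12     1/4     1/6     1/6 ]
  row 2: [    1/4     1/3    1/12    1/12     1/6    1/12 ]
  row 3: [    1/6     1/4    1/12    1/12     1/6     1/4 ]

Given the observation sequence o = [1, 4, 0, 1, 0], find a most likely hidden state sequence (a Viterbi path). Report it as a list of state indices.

t=0: δ = [1.389e-02, 2.778e-02, 8.333e-02, 6.250e-02]  (obs o_0=1)
t=1: δ = [2.315e-03, 4.340e-03, 5.787e-03, 3.472e-03]  ψ = [2, 3, 2, 2]  (obs o_1=4)
t=2: δ = [9.042e-05, 4.521e-04, 6.028e-04, 2.411e-04]  ψ = [1, 1, 2, 2]  (obs o_2=0)
t=3: δ = [9.419e-06, 1.570e-05, 8.372e-05, 3.768e-05]  ψ = [1, 1, 2, 2]  (obs o_3=1)
t=4: δ = [1.163e-06, 3.925e-06, 8.721e-06, 3.489e-06]  ψ = [2, 3, 2, 2]  (obs o_4=0)
backtrack: best end state = 2; path = [2, 2, 2, 2, 2]

path = [2, 2, 2, 2, 2]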